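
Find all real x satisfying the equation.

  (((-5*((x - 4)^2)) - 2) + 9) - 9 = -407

Step 1. [(((-5*((x - 4)^2)) - 2) + 9) - 9 = -407] 9 comes off first (add 9), so sub: ((-5*((x - 4)^2)) - 2) + 9 = -398.
Step 2. [((-5*((x - 4)^2)) - 2) + 9 = -398] 9 comes off first (subtract 9), so sub: (-5*((x - 4)^2)) - 2 = -407.
Step 3. [(-5*((x - 4)^2)) - 2 = -407] add 2: x sits inside (… - 2) ⇒ sub: -5*((x - 4)^2) = -405.
Step 4. [-5*((x - 4)^2) = -405] LHS = -5·(…); ÷-5 both sides ⇒ div: (x - 4)^2 = 81.
Step 5. [(x - 4)^2 = 81] √ both sides: 81 ≥ 0 gives two branches. So sqrt: x - 4 = 9 or -9.
Step 6. [x - 4 = 9 or -9] the outer -4 inverts by adding 4. So sub: x = 13 or -5.

Answer: x ∈ {-5, 13}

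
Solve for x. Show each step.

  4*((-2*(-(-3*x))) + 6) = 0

Step 1. [4*((-2*(-(-3*x))) + 6) = 0] LHS = 4·(…); ÷4 both sides. So div: (-2*(-(-3*x))) + 6 = 0.
Step 2. [(-2*(-(-3*x))) + 6 = 0] subtract 6: x sits inside (… + 6) ⇒ sub: -2*(-(-3*x)) = -6.
Step 3. [-2*(-(-3*x)) = -6] -2 out front; divide by -2. So div: -(-3*x) = 3.
Step 4. [-(-3*x) = 3] flip signs both sides. So neg: -3*x = -3.
Step 5. [-3*x = -3] LHS = -3·(…); ÷-3 both sides. So div: x = 1.

Answer: x ∈ {1}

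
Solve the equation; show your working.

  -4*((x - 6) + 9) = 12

Step 1. [-4*((x - 6) + 9) = 12] -4 out front; divide by -4, so div: (x - 6) + 9 = -3.
Step 2. [(x - 6) + 9 = -3] 9 comes off first (subtract 9). So sub: x - 6 = -12.
Step 3. [x - 6 = -12] -6 is outermost — add 6 both sides. So sub: x = -6.

Answer: x ∈ {-6}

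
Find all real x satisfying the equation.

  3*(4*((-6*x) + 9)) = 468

Step 1. [3*(4*((-6*x) + 9)) = 468] 3·(inner) — divide through by 3, so div: 4*((-6*x) + 9) = 156.
Step 2. [4*((-6*x) + 9) = 156] 4·(inner) — divide through by 4. So div: (-6*x) + 9 = 39.
Step 3. [(-6*x) + 9 = 39] subtract 9: x sits inside (… + 9) ⇒ sub: -6*x = 30.
Step 4. [-6*x = 30] LHS = -6·(…); ÷-6 both sides. So div: x = -5.

Answer: x ∈ {-5}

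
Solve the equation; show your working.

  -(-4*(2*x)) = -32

Step 1. [-(-4*(2*x)) = -32] leading − — multiply by −1. So neg: -4*(2*x) = 32.
Step 2. [-4*(2*x) = 32] LHS = -4·(…); ÷-4 both sides, so div: 2*x = -8.
Step 3. [2*x = -8] LHS = 2·(…); ÷2 both sides. So div: x = -4.

Answer: x ∈ {-4}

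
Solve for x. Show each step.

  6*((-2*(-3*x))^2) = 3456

Step 1. [6*((-2*(-3*x))^2) = 3456] 6 out front; divide by 6, so div: (-2*(-3*x))^2 = 576.
Step 2. [(-2*(-3*x))^2 = 576] 576 ≥ 0, LHS is (·)² — take ±√ ⇒ sqrt: -2*(-3*x) = 24 or -24.
Step 3. [-2*(-3*x) = 24 or -24] leading coefficient -2: divide by -2 ⇒ div: -3*x = -12 or 12.
Step 4. [-3*x = -12 or 12] leading coefficient -3: divide by -3 ⇒ div: x = 4 or -4.

Answer: x ∈ {-4, 4}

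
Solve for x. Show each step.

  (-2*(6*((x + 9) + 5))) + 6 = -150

Step 1. [(-2*(6*((x + 9) + 5))) + 6 = -150] -2 | LHS and -2 | -150: pull -2 out, so factor: (6*((x + 9) + 5)) - 3 = 75.
Step 2. [(6*((x + 9) + 5)) - 3 = 75] -3 is outermost — add 3 both sides. So sub: 6*((x + 9) + 5) = 78.
Step 3. [6*((x + 9) + 5) = 78] divide by the outer 6 ⇒ div: (x + 9) + 5 = 13.
Step 4. [(x + 9) + 5 = 13] the outer +5 inverts by subtracting 5 ⇒ sub: x + 9 = 8.
Step 5. [x + 9 = 8] the outer +9 inverts by subtracting 9, so sub: x = -1.

Answer: x ∈ {-1}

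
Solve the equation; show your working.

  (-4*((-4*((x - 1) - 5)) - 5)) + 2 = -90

Step 1. [(-4*((-4*((x - 1) - 5)) - 5)) + 2 = -90] +2 is outermost — subtract 2 both sides ⇒ sub: -4*((-4*((x - 1) - 5)) - 5) = -92.
Step 2. [-4*((-4*((x - 1) - 5)) - 5) = -92] leading coefficient -4: divide by -4. So div: (-4*((x - 1) - 5)) - 5 = 23.
Step 3. [(-4*((x - 1) - 5)) - 5 = 23] the outer -5 inverts by adding 5. So sub: -4*((x - 1) - 5) = 28.
Step 4. [-4*((x - 1) - 5) = 28] divide by the outer -4, so div: (x - 1) - 5 = -7.
Step 5. [(x - 1) - 5 = -7] the outer -5 inverts by adding 5, so sub: x - 1 = -2.
Step 6. [x - 1 = -2] peel the -1: add 1 from each side ⇒ sub: x = -1.

Answer: x ∈ {-1}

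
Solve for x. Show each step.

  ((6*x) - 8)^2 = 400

Step 1. [((6*x) - 8)^2 = 400] √ both sides: 400 ≥ 0 gives two branches ⇒ sqrt: (6*x) - 8 = 20 or -20.
Step 2. [(6*x) - 8 = 20 or -20] add 8: x sits inside (… - 8), so sub: 6*x = 28 or -12.
Step 3. [6*x = 28 or -12] 6·(inner) — divide through by 6 ⇒ div: x = 14/3 or -2.

Answer: x ∈ {-2, 14/3}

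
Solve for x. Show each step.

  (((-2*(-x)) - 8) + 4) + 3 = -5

Step 1. [(((-2*(-x)) - 8) + 4) + 3 = -5] the outer +3 inverts by subtracting 3. So sub: ((-2*(-x)) - 8) + 4 = -8.
Step 2. [((-2*(-x)) - 8) + 4 = -8] subtract 4: x sits inside (… + 4). So sub: (-2*(-x)) - 8 = -12.
Step 3. [(-2*(-x)) - 8 = -12] peel the -8: add 8 from each side ⇒ sub: -2*(-x) = -4.
Step 4. [-2*(-x) = -4] divide by the outer -2. So div: -x = 2.
Step 5. [-x = 2] LHS negated; negate both sides. So neg: x = -2.

Answer: x ∈ {-2}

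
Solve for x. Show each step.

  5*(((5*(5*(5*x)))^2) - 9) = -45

Step 1. [5*(((5*(5*(5*x)))^2) - 9) = -45] divide by the outer 5, so div: ((5*(5*(5*x)))^2) - 9 = -9.
Step 2. [((5*(5*(5*x)))^2) - 9 = -9] the outer -9 inverts by adding 9, so sub: (5*(5*(5*x)))^2 = 0.
Step 3. [(5*(5*(5*x)))^2 = 0] √ both sides: 0 ≥ 0 gives two branches, so sqrt: 5*(5*(5*x)) = 0.
Step 4. [5*(5*(5*x)) = 0] divide by the outer 5, so div: 5*(5*x) = 0.
Step 5. [5*(5*x) = 0] 5 out front; divide by 5. So div: 5*x = 0.
Step 6. [5*x = 0] 5·(inner) — divide through by 5. So div: x = 0.

Answer: x ∈ {0}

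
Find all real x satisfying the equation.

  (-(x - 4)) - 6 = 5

Step 1. [(-(x - 4)) - 6 = 5] the outer -6 inverts by adding 6 ⇒ sub: -(x - 4) = 11.
Step 2. [-(x - 4) = 11] flip signs both sides ⇒ neg: x - 4 = -11.
Step 3. [x - 4 = -11] add 4: x sits inside (… - 4). So sub: x = -7.

Answer: x ∈ {-7}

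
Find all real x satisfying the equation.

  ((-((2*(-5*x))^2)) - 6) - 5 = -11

Step 1. [((-((2*(-5*x))^2)) - 6) - 5 = -11] 5 comes off first (add 5). So sub: (-((2*(-5*x))^2)) - 6 = -6.
Step 2. [(-((2*(-5*x))^2)) - 6 = -6] the outer -6 inverts by adding 6, so sub: -((2*(-5*x))^2) = 0.
Step 3. [-((2*(-5*x))^2) = 0] flip signs both sides. So neg: (2*(-5*x))^2 = 0.
Step 4. [(2*(-5*x))^2 = 0] LHS squared, RHS 0 ≥ 0: apply √ (±), so sqrt: 2*(-5*x) = 0.
Step 5. [2*(-5*x) = 0] divide by the outer 2 ⇒ div: -5*x = 0.
Step 6. [-5*x = 0] leading coefficient -5: divide by -5, so div: x = 0.

Answer: x ∈ {0}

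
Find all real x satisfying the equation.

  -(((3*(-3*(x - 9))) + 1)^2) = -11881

Step 1. [-(((3*(-3*(x - 9))) + 1)^2) = -11881] flip signs both sides ⇒ neg: ((3*(-3*(x - 9))) + 1)^2 = 11881.
Step 2. [((3*(-3*(x - 9))) + 1)^2 = 11881] 11881 ≥ 0, LHS is (·)² — take ±√. So sqrt: (3*(-3*(x - 9))) + 1 = 109 or -109.
Step 3. [(3*(-3*(x - 9))) + 1 = 109 or -109] subtract 1: x sits inside (… + 1). So sub: 3*(-3*(x - 9)) = 108 or -110.
Step 4. [3*(-3*(x - 9)) = 108 or -110] divide by the outer 3, so div: -3*(x - 9) = 36 or -110/3.
Step 5. [-3*(x - 9) = 36 or -110/3] leading coefficient -3: divide by -3. So div: x - 9 = -12 or 110/9.
Step 6. [x - 9 = -12 or 110/9] 9 comes off first (add 9), so sub: x = -3 or 191/9.

Answer: x ∈ {-3, 191/9}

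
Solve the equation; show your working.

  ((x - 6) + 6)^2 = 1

Step 1. [((x - 6) + 6)^2 = 1] √ both sides: 1 ≥ 0 gives two branches, so sqrt: (x - 6) + 6 = 1 or -1.
Step 2. [(x - 6) + 6 = 1 or -1] 6 comes off first (subtract 6). So sub: x - 6 = -5 or -7.
Step 3. [x - 6 = -5 or -7] add 6: x sits inside (… - 6). So sub: x = 1 or -1.

Answer: x ∈ {-1, 1}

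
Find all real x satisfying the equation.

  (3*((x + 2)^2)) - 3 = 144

Step 1. [(3*((x + 2)^2)) - 3 = 144] add 3: x sits inside (… - 3) ⇒ sub: 3*((x + 2)^2) = 147.
Step 2. [3*((x + 2)^2) = 147] leading coefficient 3: divide by 3. So div: (x + 2)^2 = 49.
Step 3. [(x + 2)^2 = 49] 49 ≥ 0, LHS is (·)² — take ±√ ⇒ sqrt: x + 2 = 7 or -7.
Step 4. [x + 2 = 7 or -7] subtract 2: x sits inside (… + 2). So sub: x = 5 or -9.

Answer: x ∈ {-9, 5}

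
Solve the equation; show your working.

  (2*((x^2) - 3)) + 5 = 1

Step 1. [(2*((x^2) - 3)) + 5 = 1] subtract 5: x sits inside (… + 5), so sub: 2*((x^2) - 3) = -4.
Step 2. [2*((x^2) - 3) = -4] 2 out front; divide by 2 ⇒ div: (x^2) - 3 = -2.
Step 3. [(x^2) - 3 = -2] -3 is outermost — add 3 both sides ⇒ sub: x^2 = 1.
Step 4. [x^2 = 1] √ both sides: 1 ≥ 0 gives two branches. So sqrt: x = 1 or -1.

Answer: x ∈ {-1, 1}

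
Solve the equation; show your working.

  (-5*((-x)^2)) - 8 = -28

Step 1. [(-5*((-x)^2)) - 8 = -28] the outer -8 inverts by adding 8. So sub: -5*((-x)^2) = -20.
Step 2. [-5*((-x)^2) = -20] leading coefficient -5: divide by -5 ⇒ div: (-x)^2 = 4.
Step 3. [(-x)^2 = 4] √ both sides: 4 ≥ 0 gives two branches ⇒ sqrt: -x = 2 or -2.
Step 4. [-x = 2 or -2] LHS negated; negate both sides. So neg: x = -2 or 2.

Answer: x ∈ {-2, 2}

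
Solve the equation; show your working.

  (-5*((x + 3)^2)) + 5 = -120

Step 1. [(-5*((x + 3)^2)) + 5 = -120] subtract 5: x sits inside (… + 5). So sub: -5*((x + 3)^2) = -125.
Step 2. [-5*((x + 3)^2) = -125] divide by the outer -5, so div: (x + 3)^2 = 25.
Step 3. [(x + 3)^2 = 25] √ both sides: 25 ≥ 0 gives two branches ⇒ sqrt: x + 3 = 5 or -5.
Step 4. [x + 3 = 5 or -5] the outer +3 inverts by subtracting 3. So sub: x = 2 or -8.

Answer: x ∈ {-8, 2}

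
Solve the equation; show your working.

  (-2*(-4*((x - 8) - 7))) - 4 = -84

Step 1. [(-2*(-4*((x - 8) - 7))) - 4 = -84] 4 comes off first (add 4), so sub: -2*(-4*((x - 8) - 7)) = -80.
Step 2. [-2*(-4*((x - 8) - 7)) = -80] -2·(inner) — divide through by -2, so div: -4*((x - 8) - 7) = 40.
Step 3. [-4*((x - 8) - 7) = 40] leading coefficient -4: divide by -4 ⇒ div: (x - 8) - 7 = -10.
Step 4. [(x - 8) - 7 = -10] peel the -7: add 7 from each side. So sub: x - 8 = -3.
Step 5. [x - 8 = -3] peel the -8: add 8 from each side. So sub: x = 5.

Answer: x ∈ {5}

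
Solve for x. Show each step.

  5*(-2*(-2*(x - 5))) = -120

Step 1. [5*(-2*(-2*(x - 5))) = -120] 5·(inner) — divide through by 5. So div: -2*(-2*(x - 5)) = -24.
Step 2. [-2*(-2*(x - 5)) = -24] LHS = -2·(…); ÷-2 both sides. So div: -2*(x - 5) = 12.
Step 3. [-2*(x - 5) = 12] -2·(inner) — divide through by -2, so div: x - 5 = -6.
Step 4. [x - 5 = -6] the outer -5 inverts by adding 5 ⇒ sub: x = -1.

Answer: x ∈ {-1}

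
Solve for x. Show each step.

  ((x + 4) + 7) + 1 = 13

Step 1. [((x + 4) + 7) + 1 = 13] 1 comes off first (subtract 1), so sub: (x + 4) + 7 = 12.
Step 2. [(x + 4) + 7 = 12] 7 comes off first (subtract 7), so sub: x + 4 = 5.
Step 3. [x + 4 = 5] the outer +4 inverts by subtracting 4 ⇒ sub: x = 1.

Answer: x ∈ {1}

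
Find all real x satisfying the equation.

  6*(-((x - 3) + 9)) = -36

Step 1. [6*(-((x - 3) + 9)) = -36] divide by the outer 6. So div: -((x - 3) + 9) = -6.
Step 2. [-((x - 3) + 9) = -6] leading − — multiply by −1 ⇒ neg: (x - 3) + 9 = 6.
Step 3. [(x - 3) + 9 = 6] the outer +9 inverts by subtracting 9, so sub: x - 3 = -3.
Step 4. [x - 3 = -3] peel the -3: add 3 from each side. So sub: x = 0.

Answer: x ∈ {0}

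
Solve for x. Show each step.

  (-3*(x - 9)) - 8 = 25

Step 1. [(-3*(x - 9)) - 8 = 25] 8 comes off first (add 8), so sub: -3*(x - 9) = 33.
Step 2. [-3*(x - 9) = 33] divide by the outer -3, so div: x - 9 = -11.
Step 3. [x - 9 = -11] add 9: x sits inside (… - 9) ⇒ sub: x = -2.

Answer: x ∈ {-2}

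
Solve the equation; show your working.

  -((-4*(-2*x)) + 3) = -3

Step 1. [-((-4*(-2*x)) + 3) = -3] flip signs both sides, so neg: (-4*(-2*x)) + 3 = 3.
Step 2. [(-4*(-2*x)) + 3 = 3] +3 is outermost — subtract 3 both sides ⇒ sub: -4*(-2*x) = 0.
Step 3. [-4*(-2*x) = 0] -4·(inner) — divide through by -4, so div: -2*x = 0.
Step 4. [-2*x = 0] -2 out front; divide by -2, so div: x = 0.

Answer: x ∈ {0}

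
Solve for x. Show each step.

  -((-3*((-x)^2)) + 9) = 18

Step 1. [-((-3*((-x)^2)) + 9) = 18] flip signs both sides. So neg: (-3*((-x)^2)) + 9 = -18.
Step 2. [(-3*((-x)^2)) + 9 = -18] 9 comes off first (subtract 9), so sub: -3*((-x)^2) = -27.
Step 3. [-3*((-x)^2) = -27] LHS = -3·(…); ÷-3 both sides ⇒ div: (-x)^2 = 9.
Step 4. [(-x)^2 = 9] LHS squared, RHS 9 ≥ 0: apply √ (±) ⇒ sqrt: -x = 3 or -3.
Step 5. [-x = 3 or -3] flip signs both sides, so neg: x = -3 or 3.

Answer: x ∈ {-3, 3}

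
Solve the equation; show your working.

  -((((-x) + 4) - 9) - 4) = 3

Step 1. [-((((-x) + 4) - 9) - 4) = 3] leading − — multiply by −1. So neg: (((-x) + 4) - 9) - 4 = -3.
Step 2. [(((-x) + 4) - 9) - 4 = -3] 4 comes off first (add 4), so sub: ((-x) + 4) - 9 = 1.
Step 3. [((-x) + 4) - 9 = 1] 9 comes off first (add 9) ⇒ sub: (-x) + 4 = 10.
Step 4. [(-x) + 4 = 10] the outer +4 inverts by subtracting 4 ⇒ sub: -x = 6.
Step 5. [-x = 6] LHS negated; negate both sides ⇒ neg: x = -6.

Answer: x ∈ {-6}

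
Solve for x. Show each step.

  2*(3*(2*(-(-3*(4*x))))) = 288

Step 1. [2*(3*(2*(-(-3*(4*x))))) = 288] 2 out front; divide by 2. So div: 3*(2*(-(-3*(4*x)))) = 144.
Step 2. [3*(2*(-(-3*(4*x)))) = 144] 3 out front; divide by 3 ⇒ div: 2*(-(-3*(4*x))) = 48.
Step 3. [2*(-(-3*(4*x))) = 48] 2·(inner) — divide through by 2. So div: -(-3*(4*x)) = 24.
Step 4. [-(-3*(4*x)) = 24] LHS negated; negate both sides. So neg: -3*(4*x) = -24.
Step 5. [-3*(4*x) = -24] -3·(inner) — divide through by -3 ⇒ div: 4*x = 8.
Step 6. [4*x = 8] leading coefficient 4: divide by 4. So div: x = 2.

Answer: x ∈ {2}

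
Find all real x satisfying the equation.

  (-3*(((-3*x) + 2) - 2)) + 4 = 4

Step 1. [(-3*(((-3*x) + 2) - 2)) + 4 = 4] 4 comes off first (subtract 4), so sub: -3*(((-3*x) + 2) - 2) = 0.
Step 2. [-3*(((-3*x) + 2) - 2) = 0] -3·(inner) — divide through by -3. So div: ((-3*x) + 2) - 2 = 0.
Step 3. [((-3*x) + 2) - 2 = 0] add 2: x sits inside (… - 2), so sub: (-3*x) + 2 = 2.
Step 4. [(-3*x) + 2 = 2] subtract 2: x sits inside (… + 2), so sub: -3*x = 0.
Step 5. [-3*x = 0] divide by the outer -3, so div: x = 0.

Answer: x ∈ {0}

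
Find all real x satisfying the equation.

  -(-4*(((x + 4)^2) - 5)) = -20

Step 1. [-(-4*(((x + 4)^2) - 5)) = -20] flip signs both sides, so neg: -4*(((x + 4)^2) - 5) = 20.
Step 2. [-4*(((x + 4)^2) - 5) = 20] LHS = -4·(…); ÷-4 both sides. So div: ((x + 4)^2) - 5 = -5.
Step 3. [((x + 4)^2) - 5 = -5] add 5: x sits inside (… - 5), so sub: (x + 4)^2 = 0.
Step 4. [(x + 4)^2 = 0] √ both sides: 0 ≥ 0 gives two branches, so sqrt: x + 4 = 0.
Step 5. [x + 4 = 0] subtract 4: x sits inside (… + 4). So sub: x = -4.

Answer: x ∈ {-4}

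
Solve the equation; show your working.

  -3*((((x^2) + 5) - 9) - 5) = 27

Step 1. [-3*((((x^2) + 5) - 9) - 5) = 27] divide by the outer -3. So div: (((x^2) + 5) - 9) - 5 = -9.
Step 2. [(((x^2) + 5) - 9) - 5 = -9] the outer -5 inverts by adding 5, so sub: ((x^2) + 5) - 9 = -4.
Step 3. [((x^2) + 5) - 9 = -4] -9 is outermost — add 9 both sides. So sub: (x^2) + 5 = 5.
Step 4. [(x^2) + 5 = 5] subtract 5: x sits inside (… + 5) ⇒ sub: x^2 = 0.
Step 5. [x^2 = 0] LHS squared, RHS 0 ≥ 0: apply √ (±). So sqrt: x = 0.

Answer: x ∈ {0}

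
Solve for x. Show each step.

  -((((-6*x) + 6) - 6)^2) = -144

Step 1. [-((((-6*x) + 6) - 6)^2) = -144] LHS negated; negate both sides, so neg: (((-6*x) + 6) - 6)^2 = 144.
Step 2. [(((-6*x) + 6) - 6)^2 = 144] LHS squared, RHS 144 ≥ 0: apply √ (±). So sqrt: ((-6*x) + 6) - 6 = 12 or -12.
Step 3. [((-6*x) + 6) - 6 = 12 or -12] -6 is outermost — add 6 both sides, so sub: (-6*x) + 6 = 18 or -6.
Step 4. [(-6*x) + 6 = 18 or -6] 6 comes off first (subtract 6), so sub: -6*x = 12 or -12.
Step 5. [-6*x = 12 or -12] -6·(inner) — divide through by -6, so div: x = -2 or 2.

Answer: x ∈ {-2, 2}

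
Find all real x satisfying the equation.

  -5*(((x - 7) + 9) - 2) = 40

Step 1. [-5*(((x - 7) + 9) - 2) = 40] LHS = -5·(…); ÷-5 both sides, so div: ((x - 7) + 9) - 2 = -8.
Step 2. [((x - 7) + 9) - 2 = -8] add 2: x sits inside (… - 2) ⇒ sub: (x - 7) + 9 = -6.
Step 3. [(x - 7) + 9 = -6] peel the +9: subtract 9 from each side, so sub: x - 7 = -15.
Step 4. [x - 7 = -15] -7 is outermost — add 7 both sides ⇒ sub: x = -8.

Answer: x ∈ {-8}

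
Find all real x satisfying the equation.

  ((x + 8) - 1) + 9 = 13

Step 1. [((x + 8) - 1) + 9 = 13] 9 comes off first (subtract 9) ⇒ sub: (x + 8) - 1 = 4.
Step 2. [(x + 8) - 1 = 4] add 1: x sits inside (… - 1) ⇒ sub: x + 8 = 5.
Step 3. [x + 8 = 5] 8 comes off first (subtract 8), so sub: x = -3.

Answer: x ∈ {-3}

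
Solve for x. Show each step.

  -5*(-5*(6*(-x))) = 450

Step 1. [-5*(-5*(6*(-x))) = 450] -5·(inner) — divide through by -5. So div: -5*(6*(-x)) = -90.
Step 2. [-5*(6*(-x)) = -90] divide by the outer -5. So div: 6*(-x) = 18.
Step 3. [6*(-x) = 18] LHS = 6·(…); ÷6 both sides. So div: -x = 3.
Step 4. [-x = 3] flip signs both sides ⇒ neg: x = -3.

Answer: x ∈ {-3}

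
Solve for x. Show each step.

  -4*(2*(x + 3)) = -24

Step 1. [-4*(2*(x + 3)) = -24] -4·(inner) — divide through by -4. So div: 2*(x + 3) = 6.
Step 2. [2*(x + 3) = 6] leading coefficient 2: divide by 2. So div: x + 3 = 3.
Step 3. [x + 3 = 3] subtract 3: x sits inside (… + 3), so sub: x = 0.

Answer: x ∈ {0}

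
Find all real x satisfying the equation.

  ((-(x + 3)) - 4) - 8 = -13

Step 1. [((-(x + 3)) - 4) - 8 = -13] peel the -8: add 8 from each side, so sub: (-(x + 3)) - 4 = -5.
Step 2. [(-(x + 3)) - 4 = -5] add 4: x sits inside (… - 4). So sub: -(x + 3) = -1.
Step 3. [-(x + 3) = -1] LHS negated; negate both sides ⇒ neg: x + 3 = 1.
Step 4. [x + 3 = 1] subtract 3: x sits inside (… + 3). So sub: x = -2.

Answer: x ∈ {-2}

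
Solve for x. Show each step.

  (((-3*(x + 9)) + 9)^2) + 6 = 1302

Step 1. [(((-3*(x + 9)) + 9)^2) + 6 = 1302] peel the +6: subtract 6 from each side, so sub: ((-3*(x + 9)) + 9)^2 = 1296.
Step 2. [((-3*(x + 9)) + 9)^2 = 1296] √ both sides: 1296 ≥ 0 gives two branches ⇒ sqrt: (-3*(x + 9)) + 9 = 36 or -36.
Step 3. [(-3*(x + 9)) + 9 = 36 or -36] subtract 9: x sits inside (… + 9). So sub: -3*(x + 9) = 27 or -45.
Step 4. [-3*(x + 9) = 27 or -45] -3 out front; divide by -3, so div: x + 9 = -9 or 15.
Step 5. [x + 9 = -9 or 15] subtract 9: x sits inside (… + 9), so sub: x = -18 or 6.

Answer: x ∈ {-18, 6}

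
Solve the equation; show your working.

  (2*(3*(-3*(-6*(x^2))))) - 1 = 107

Step 1. [(2*(3*(-3*(-6*(x^2))))) - 1 = 107] add 1: x sits inside (… - 1), so sub: 2*(3*(-3*(-6*(x^2)))) = 108.
Step 2. [2*(3*(-3*(-6*(x^2)))) = 108] 2 out front; divide by 2, so div: 3*(-3*(-6*(x^2))) = 54.
Step 3. [3*(-3*(-6*(x^2))) = 54] 3·(inner) — divide through by 3, so div: -3*(-6*(x^2)) = 18.
Step 4. [-3*(-6*(x^2)) = 18] -3 out front; divide by -3. So div: -6*(x^2) = -6.
Step 5. [-6*(x^2) = -6] -6·(inner) — divide through by -6, so div: x^2 = 1.
Step 6. [x^2 = 1] √ both sides: 1 ≥ 0 gives two branches. So sqrt: x = 1 or -1.

Answer: x ∈ {-1, 1}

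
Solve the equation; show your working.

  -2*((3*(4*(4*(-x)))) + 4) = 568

Step 1. [-2*((3*(4*(4*(-x)))) + 4) = 568] divide by the outer -2, so div: (3*(4*(4*(-x)))) + 4 = -284.
Step 2. [(3*(4*(4*(-x)))) + 4 = -284] the outer +4 inverts by subtracting 4. So sub: 3*(4*(4*(-x))) = -288.
Step 3. [3*(4*(4*(-x))) = -288] 3·(inner) — divide through by 3 ⇒ div: 4*(4*(-x)) = -96.
Step 4. [4*(4*(-x)) = -96] leading coefficient 4: divide by 4, so div: 4*(-x) = -24.
Step 5. [4*(-x) = -24] LHS = 4·(…); ÷4 both sides, so div: -x = -6.
Step 6. [-x = -6] LHS negated; negate both sides ⇒ neg: x = 6.

Answer: x ∈ {6}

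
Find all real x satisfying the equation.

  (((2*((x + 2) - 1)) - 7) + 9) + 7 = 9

Step 1. [(((2*((x + 2) - 1)) - 7) + 9) + 7 = 9] 7 comes off first (subtract 7) ⇒ sub: ((2*((x + 2) - 1)) - 7) + 9 = 2.
Step 2. [((2*((x + 2) - 1)) - 7) + 9 = 2] subtract 9: x sits inside (… + 9) ⇒ sub: (2*((x + 2) - 1)) - 7 = -7.
Step 3. [(2*((x + 2) - 1)) - 7 = -7] the outer -7 inverts by adding 7 ⇒ sub: 2*((x + 2) - 1) = 0.
Step 4. [2*((x + 2) - 1) = 0] 2 out front; divide by 2 ⇒ div: (x + 2) - 1 = 0.
Step 5. [(x + 2) - 1 = 0] peel the -1: add 1 from each side, so sub: x + 2 = 1.
Step 6. [x + 2 = 1] +2 is outermost — subtract 2 both sides. So sub: x = -1.

Answer: x ∈ {-1}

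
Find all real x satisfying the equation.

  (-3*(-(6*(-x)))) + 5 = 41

Step 1. [(-3*(-(6*(-x)))) + 5 = 41] peel the +5: subtract 5 from each side ⇒ sub: -3*(-(6*(-x))) = 36.
Step 2. [-3*(-(6*(-x))) = 36] LHS = -3·(…); ÷-3 both sides, so div: -(6*(-x)) = -12.
Step 3. [-(6*(-x)) = -12] LHS negated; negate both sides ⇒ neg: 6*(-x) = 12.
Step 4. [6*(-x) = 12] divide by the outer 6. So div: -x = 2.
Step 5. [-x = 2] LHS negated; negate both sides, so neg: x = -2.

Answer: x ∈ {-2}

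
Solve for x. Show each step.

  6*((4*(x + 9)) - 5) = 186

Step 1. [6*((4*(x + 9)) - 5) = 186] leading coefficient 6: divide by 6, so div: (4*(x + 9)) - 5 = 31.
Step 2. [(4*(x + 9)) - 5 = 31] peel the -5: add 5 from each side, so sub: 4*(x + 9) = 36.
Step 3. [4*(x + 9) = 36] LHS = 4·(…); ÷4 both sides ⇒ div: x + 9 = 9.
Step 4. [x + 9 = 9] 9 comes off first (subtract 9) ⇒ sub: x = 0.

Answer: x ∈ {0}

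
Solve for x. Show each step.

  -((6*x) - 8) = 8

Step 1. [-((6*x) - 8) = 8] flip signs both sides ⇒ neg: (6*x) - 8 = -8.
Step 2. [(6*x) - 8 = -8] the outer -8 inverts by adding 8 ⇒ sub: 6*x = 0.
Step 3. [6*x = 0] divide by the outer 6, so div: x = 0.

Answer: x ∈ {0}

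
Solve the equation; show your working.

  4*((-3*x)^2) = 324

Step 1. [4*((-3*x)^2) = 324] 4·(inner) — divide through by 4. So div: (-3*x)^2 = 81.
Step 2. [(-3*x)^2 = 81] 81 ≥ 0, LHS is (·)² — take ±√ ⇒ sqrt: -3*x = 9 or -9.
Step 3. [-3*x = 9 or -9] leading coefficient -3: divide by -3, so div: x = -3 or 3.

Answer: x ∈ {-3, 3}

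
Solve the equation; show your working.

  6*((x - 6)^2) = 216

Step 1. [6*((x - 6)^2) = 216] divide by the outer 6 ⇒ div: (x - 6)^2 = 36.
Step 2. [(x - 6)^2 = 36] 36 ≥ 0, LHS is (·)² — take ±√. So sqrt: x - 6 = 6 or -6.
Step 3. [x - 6 = 6 or -6] 6 comes off first (add 6). So sub: x = 12 or 0.

Answer: x ∈ {0, 12}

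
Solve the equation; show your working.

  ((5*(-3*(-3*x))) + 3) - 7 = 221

Step 1. [((5*(-3*(-3*x))) + 3) - 7 = 221] add 7: x sits inside (… - 7) ⇒ sub: (5*(-3*(-3*x))) + 3 = 228.
Step 2. [(5*(-3*(-3*x))) + 3 = 228] peel the +3: subtract 3 from each side. So sub: 5*(-3*(-3*x)) = 225.
Step 3. [5*(-3*(-3*x)) = 225] LHS = 5·(…); ÷5 both sides. So div: -3*(-3*x) = 45.
Step 4. [-3*(-3*x) = 45] leading coefficient -3: divide by -3, so div: -3*x = -15.
Step 5. [-3*x = -15] -3 out front; divide by -3 ⇒ div: x = 5.

Answer: x ∈ {5}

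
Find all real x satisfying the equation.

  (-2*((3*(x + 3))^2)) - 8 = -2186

Step 1. [(-2*((3*(x + 3))^2)) - 8 = -2186] peel the -8: add 8 from each side ⇒ sub: -2*((3*(x + 3))^2) = -2178.
Step 2. [-2*((3*(x + 3))^2) = -2178] -2·(inner) — divide through by -2, so div: (3*(x + 3))^2 = 1089.
Step 3. [(3*(x + 3))^2 = 1089] LHS squared, RHS 1089 ≥ 0: apply √ (±), so sqrt: 3*(x + 3) = 33 or -33.
Step 4. [3*(x + 3) = 33 or -33] 3 out front; divide by 3, so div: x + 3 = 11 or -11.
Step 5. [x + 3 = 11 or -11] 3 comes off first (subtract 3), so sub: x = 8 or -14.

Answer: x ∈ {-14, 8}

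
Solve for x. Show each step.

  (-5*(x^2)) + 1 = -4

Step 1. [(-5*(x^2)) + 1 = -4] peel the +1: subtract 1 from each side ⇒ sub: -5*(x^2) = -5.
Step 2. [-5*(x^2) = -5] divide by the outer -5. So div: x^2 = 1.
Step 3. [x^2 = 1] √ both sides: 1 ≥ 0 gives two branches ⇒ sqrt: x = 1 or -1.

Answer: x ∈ {-1, 1}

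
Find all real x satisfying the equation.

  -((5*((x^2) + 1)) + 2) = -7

Step 1. [-((5*((x^2) + 1)) + 2) = -7] LHS negated; negate both sides, so neg: (5*((x^2) + 1)) + 2 = 7.
Step 2. [(5*((x^2) + 1)) + 2 = 7] +2 is outermost — subtract 2 both sides ⇒ sub: 5*((x^2) + 1) = 5.
Step 3. [5*((x^2) + 1) = 5] 5·(inner) — divide through by 5, so div: (x^2) + 1 = 1.
Step 4. [(x^2) + 1 = 1] +1 is outermost — subtract 1 both sides ⇒ sub: x^2 = 0.
Step 5. [x^2 = 0] LHS squared, RHS 0 ≥ 0: apply √ (±). So sqrt: x = 0.

Answer: x ∈ {0}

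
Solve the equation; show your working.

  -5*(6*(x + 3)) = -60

Step 1. [-5*(6*(x + 3)) = -60] -5 out front; divide by -5, so div: 6*(x + 3) = 12.
Step 2. [6*(x + 3) = 12] 6·(inner) — divide through by 6, so div: x + 3 = 2.
Step 3. [x + 3 = 2] 3 comes off first (subtract 3) ⇒ sub: x = -1.

Answer: x ∈ {-1}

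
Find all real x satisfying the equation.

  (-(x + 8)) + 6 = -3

Step 1. [(-(x + 8)) + 6 = -3] +6 is outermost — subtract 6 both sides, so sub: -(x + 8) = -9.
Step 2. [-(x + 8) = -9] LHS negated; negate both sides. So neg: x + 8 = 9.
Step 3. [x + 8 = 9] peel the +8: subtract 8 from each side ⇒ sub: x = 1.

Answer: x ∈ {1}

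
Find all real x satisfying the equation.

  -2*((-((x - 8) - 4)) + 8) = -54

Step 1. [-2*((-((x - 8) - 4)) + 8) = -54] divide by the outer -2. So div: (-((x - 8) - 4)) + 8 = 27.
Step 2. [(-((x - 8) - 4)) + 8 = 27] peel the +8: subtract 8 from each side ⇒ sub: -((x - 8) - 4) = 19.
Step 3. [-((x - 8) - 4) = 19] LHS negated; negate both sides ⇒ neg: (x - 8) - 4 = -19.
Step 4. [(x - 8) - 4 = -19] peel the -4: add 4 from each side. So sub: x - 8 = -15.
Step 5. [x - 8 = -15] 8 comes off first (add 8), so sub: x = -7.

Answer: x ∈ {-7}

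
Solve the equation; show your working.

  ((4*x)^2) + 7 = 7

Step 1. [((4*x)^2) + 7 = 7] subtract 7: x sits inside (… + 7), so sub: (4*x)^2 = 0.
Step 2. [(4*x)^2 = 0] LHS squared, RHS 0 ≥ 0: apply √ (±), so sqrt: 4*x = 0.
Step 3. [4*x = 0] 4 out front; divide by 4. So div: x = 0.

Answer: x ∈ {0}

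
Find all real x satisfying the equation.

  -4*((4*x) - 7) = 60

Step 1. [-4*((4*x) - 7) = 60] -4 out front; divide by -4. So div: (4*x) - 7 = -15.
Step 2. [(4*x) - 7 = -15] 7 comes off first (add 7) ⇒ sub: 4*x = -8.
Step 3. [4*x = -8] 4 out front; divide by 4 ⇒ div: x = -2.

Answer: x ∈ {-2}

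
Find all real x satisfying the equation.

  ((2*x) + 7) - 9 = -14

Step 1. [((2*x) + 7) - 9 = -14] -9 is outermost — add 9 both sides. So sub: (2*x) + 7 = -5.
Step 2. [(2*x) + 7 = -5] 7 comes off first (subtract 7). So sub: 2*x = -12.
Step 3. [2*x = -12] leading coefficient 2: divide by 2, so div: x = -6.

Answer: x ∈ {-6}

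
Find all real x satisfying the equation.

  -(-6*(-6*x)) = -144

Step 1. [-(-6*(-6*x)) = -144] flip signs both sides. So neg: -6*(-6*x) = 144.
Step 2. [-6*(-6*x) = 144] LHS = -6·(…); ÷-6 both sides, so div: -6*x = -24.
Step 3. [-6*x = -24] -6 out front; divide by -6 ⇒ div: x = 4.

Answer: x ∈ {4}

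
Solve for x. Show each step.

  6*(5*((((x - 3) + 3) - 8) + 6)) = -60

Step 1. [6*(5*((((x - 3) + 3) - 8) + 6)) = -60] LHS = 6·(…); ÷6 both sides ⇒ div: 5*((((x - 3) + 3) - 8) + 6) = -10.
Step 2. [5*((((x - 3) + 3) - 8) + 6) = -10] LHS = 5·(…); ÷5 both sides, so div: (((x - 3) + 3) - 8) + 6 = -2.
Step 3. [(((x - 3) + 3) - 8) + 6 = -2] the outer +6 inverts by subtracting 6. So sub: ((x - 3) + 3) - 8 = -8.
Step 4. [((x - 3) + 3) - 8 = -8] 8 comes off first (add 8). So sub: (x - 3) + 3 = 0.
Step 5. [(x - 3) + 3 = 0] subtract 3: x sits inside (… + 3) ⇒ sub: x - 3 = -3.
Step 6. [x - 3 = -3] peel the -3: add 3 from each side. So sub: x = 0.

Answer: x ∈ {0}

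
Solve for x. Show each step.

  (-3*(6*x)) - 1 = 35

Step 1. [(-3*(6*x)) - 1 = 35] add 1: x sits inside (… - 1), so sub: -3*(6*x) = 36.
Step 2. [-3*(6*x) = 36] LHS = -3·(…); ÷-3 both sides. So div: 6*x = -12.
Step 3. [6*x = -12] 6·(inner) — divide through by 6. So div: x = -2.

Answer: x ∈ {-2}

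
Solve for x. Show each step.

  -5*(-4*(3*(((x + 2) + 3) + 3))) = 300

Step 1. [-5*(-4*(3*(((x + 2) + 3) + 3))) = 300] divide by the outer -5. So div: -4*(3*(((x + 2) + 3) + 3)) = -60.
Step 2. [-4*(3*(((x + 2) + 3) + 3)) = -60] -4·(inner) — divide through by -4. So div: 3*(((x + 2) + 3) + 3) = 15.
Step 3. [3*(((x + 2) + 3) + 3) = 15] divide by the outer 3, so div: ((x + 2) + 3) + 3 = 5.
Step 4. [((x + 2) + 3) + 3 = 5] the outer +3 inverts by subtracting 3. So sub: (x + 2) + 3 = 2.
Step 5. [(x + 2) + 3 = 2] 3 comes off first (subtract 3). So sub: x + 2 = -1.
Step 6. [x + 2 = -1] +2 is outermost — subtract 2 both sides. So sub: x = -3.

Answer: x ∈ {-3}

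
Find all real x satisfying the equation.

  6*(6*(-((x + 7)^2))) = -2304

Step 1. [6*(6*(-((x + 7)^2))) = -2304] divide by the outer 6. So div: 6*(-((x + 7)^2)) = -384.
Step 2. [6*(-((x + 7)^2)) = -384] 6 out front; divide by 6, so div: -((x + 7)^2) = -64.
Step 3. [-((x + 7)^2) = -64] LHS negated; negate both sides. So neg: (x + 7)^2 = 64.
Step 4. [(x + 7)^2 = 64] 64 ≥ 0, LHS is (·)² — take ±√, so sqrt: x + 7 = 8 or -8.
Step 5. [x + 7 = 8 or -8] 7 comes off first (subtract 7). So sub: x = 1 or -15.

Answer: x ∈ {-15, 1}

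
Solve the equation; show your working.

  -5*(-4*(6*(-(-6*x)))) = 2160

Step 1. [-5*(-4*(6*(-(-6*x)))) = 2160] -5·(inner) — divide through by -5, so div: -4*(6*(-(-6*x))) = -432.
Step 2. [-4*(6*(-(-6*x))) = -432] LHS = -4·(…); ÷-4 both sides ⇒ div: 6*(-(-6*x)) = 108.
Step 3. [6*(-(-6*x)) = 108] 6 out front; divide by 6 ⇒ div: -(-6*x) = 18.
Step 4. [-(-6*x) = 18] LHS negated; negate both sides. So neg: -6*x = -18.
Step 5. [-6*x = -18] leading coefficient -6: divide by -6. So div: x = 3.

Answer: x ∈ {3}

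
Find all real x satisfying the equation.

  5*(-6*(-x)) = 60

Step 1. [5*(-6*(-x)) = 60] LHS = 5·(…); ÷5 both sides ⇒ div: -6*(-x) = 12.
Step 2. [-6*(-x) = 12] leading coefficient -6: divide by -6. So div: -x = -2.
Step 3. [-x = -2] flip signs both sides, so neg: x = 2.

Answer: x ∈ {2}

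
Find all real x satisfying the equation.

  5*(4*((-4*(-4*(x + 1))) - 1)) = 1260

Step 1. [5*(4*((-4*(-4*(x + 1))) - 1)) = 1260] 5 out front; divide by 5, so div: 4*((-4*(-4*(x + 1))) - 1) = 252.
Step 2. [4*((-4*(-4*(x + 1))) - 1) = 252] LHS = 4·(…); ÷4 both sides, so div: (-4*(-4*(x + 1))) - 1 = 63.
Step 3. [(-4*(-4*(x + 1))) - 1 = 63] peel the -1: add 1 from each side ⇒ sub: -4*(-4*(x + 1)) = 64.
Step 4. [-4*(-4*(x + 1)) = 64] -4·(inner) — divide through by -4, so div: -4*(x + 1) = -16.
Step 5. [-4*(x + 1) = -16] leading coefficient -4: divide by -4, so div: x + 1 = 4.
Step 6. [x + 1 = 4] subtract 1: x sits inside (… + 1) ⇒ sub: x = 3.

Answer: x ∈ {3}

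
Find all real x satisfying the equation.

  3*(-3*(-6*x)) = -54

Step 1. [3*(-3*(-6*x)) = -54] leading coefficient 3: divide by 3 ⇒ div: -3*(-6*x) = -18.
Step 2. [-3*(-6*x) = -18] LHS = -3·(…); ÷-3 both sides. So div: -6*x = 6.
Step 3. [-6*x = 6] leading coefficient -6: divide by -6. So div: x = -1.

Answer: x ∈ {-1}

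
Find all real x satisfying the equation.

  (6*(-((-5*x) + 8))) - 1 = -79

Step 1. [(6*(-((-5*x) + 8))) - 1 = -79] the outer -1 inverts by adding 1. So sub: 6*(-((-5*x) + 8)) = -78.
Step 2. [6*(-((-5*x) + 8)) = -78] 6·(inner) — divide through by 6 ⇒ div: -((-5*x) + 8) = -13.
Step 3. [-((-5*x) + 8) = -13] LHS negated; negate both sides ⇒ neg: (-5*x) + 8 = 13.
Step 4. [(-5*x) + 8 = 13] peel the +8: subtract 8 from each side ⇒ sub: -5*x = 5.
Step 5. [-5*x = 5] -5·(inner) — divide through by -5. So div: x = -1.

Answer: x ∈ {-1}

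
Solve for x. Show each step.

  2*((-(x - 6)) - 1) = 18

Step 1. [2*((-(x - 6)) - 1) = 18] 2 out front; divide by 2. So div: (-(x - 6)) - 1 = 9.
Step 2. [(-(x - 6)) - 1 = 9] add 1: x sits inside (… - 1) ⇒ sub: -(x - 6) = 10.
Step 3. [-(x - 6) = 10] flip signs both sides, so neg: x - 6 = -10.
Step 4. [x - 6 = -10] peel the -6: add 6 from each side. So sub: x = -4.

Answer: x ∈ {-4}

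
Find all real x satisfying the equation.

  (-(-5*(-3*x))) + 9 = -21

Step 1. [(-(-5*(-3*x))) + 9 = -21] the outer +9 inverts by subtracting 9, so sub: -(-5*(-3*x)) = -30.
Step 2. [-(-5*(-3*x)) = -30] leading − — multiply by −1, so neg: -5*(-3*x) = 30.
Step 3. [-5*(-3*x) = 30] divide by the outer -5 ⇒ div: -3*x = -6.
Step 4. [-3*x = -6] -3·(inner) — divide through by -3, so div: x = 2.

Answer: x ∈ {2}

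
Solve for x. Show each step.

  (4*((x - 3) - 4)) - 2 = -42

Step 1. [(4*((x - 3) - 4)) - 2 = -42] peel the -2: add 2 from each side, so sub: 4*((x - 3) - 4) = -40.
Step 2. [4*((x - 3) - 4) = -40] leading coefficient 4: divide by 4. So div: (x - 3) - 4 = -10.
Step 3. [(x - 3) - 4 = -10] 4 comes off first (add 4) ⇒ sub: x - 3 = -6.
Step 4. [x - 3 = -6] peel the -3: add 3 from each side. So sub: x = -3.

Answer: x ∈ {-3}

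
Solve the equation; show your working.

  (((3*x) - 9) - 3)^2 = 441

Step 1. [(((3*x) - 9) - 3)^2 = 441] 441 ≥ 0, LHS is (·)² — take ±√. So sqrt: ((3*x) - 9) - 3 = 21 or -21.
Step 2. [((3*x) - 9) - 3 = 21 or -21] the outer -3 inverts by adding 3. So sub: (3*x) - 9 = 24 or -18.
Step 3. [(3*x) - 9 = 24 or -18] the outer -9 inverts by adding 9, so sub: 3*x = 33 or -9.
Step 4. [3*x = 33 or -9] 3·(inner) — divide through by 3. So div: x = 11 or -3.

Answer: x ∈ {-3, 11}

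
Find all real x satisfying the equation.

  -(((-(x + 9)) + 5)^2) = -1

Step 1. [-(((-(x + 9)) + 5)^2) = -1] flip signs both sides, so neg: ((-(x + 9)) + 5)^2 = 1.
Step 2. [((-(x + 9)) + 5)^2 = 1] 1 ≥ 0, LHS is (·)² — take ±√, so sqrt: (-(x + 9)) + 5 = 1 or -1.
Step 3. [(-(x + 9)) + 5 = 1 or -1] the outer +5 inverts by subtracting 5 ⇒ sub: -(x + 9) = -4 or -6.
Step 4. [-(x + 9) = -4 or -6] leading − — multiply by −1 ⇒ neg: x + 9 = 4 or 6.
Step 5. [x + 9 = 4 or 6] the outer +9 inverts by subtracting 9. So sub: x = -5 or -3.

Answer: x ∈ {-5, -3}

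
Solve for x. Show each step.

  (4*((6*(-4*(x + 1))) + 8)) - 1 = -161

Step 1. [(4*((6*(-4*(x + 1))) + 8)) - 1 = -161] peel the -1: add 1 from each side ⇒ sub: 4*((6*(-4*(x + 1))) + 8) = -160.
Step 2. [4*((6*(-4*(x + 1))) + 8) = -160] LHS = 4·(…); ÷4 both sides, so div: (6*(-4*(x + 1))) + 8 = -40.
Step 3. [(6*(-4*(x + 1))) + 8 = -40] +8 is outermost — subtract 8 both sides. So sub: 6*(-4*(x + 1)) = -48.
Step 4. [6*(-4*(x + 1)) = -48] LHS = 6·(…); ÷6 both sides. So div: -4*(x + 1) = -8.
Step 5. [-4*(x + 1) = -8] -4 out front; divide by -4 ⇒ div: x + 1 = 2.
Step 6. [x + 1 = 2] subtract 1: x sits inside (… + 1) ⇒ sub: x = 1.

Answer: x ∈ {1}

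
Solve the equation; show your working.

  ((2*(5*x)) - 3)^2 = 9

Step 1. [((2*(5*x)) - 3)^2 = 9] 9 ≥ 0, LHS is (·)² — take ±√, so sqrt: (2*(5*x)) - 3 = 3 or -3.
Step 2. [(2*(5*x)) - 3 = 3 or -3] peel the -3: add 3 from each side. So sub: 2*(5*x) = 6 or 0.
Step 3. [2*(5*x) = 6 or 0] leading coefficient 2: divide by 2, so div: 5*x = 3 or 0.
Step 4. [5*x = 3 or 0] divide by the outer 5, so div: x = 3/5 or 0.

Answer: x ∈ {0, 3/5}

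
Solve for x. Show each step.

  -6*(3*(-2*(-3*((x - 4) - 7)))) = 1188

Step 1. [-6*(3*(-2*(-3*((x - 4) - 7)))) = 1188] LHS = -6·(…); ÷-6 both sides. So div: 3*(-2*(-3*((x - 4) - 7))) = -198.
Step 2. [3*(-2*(-3*((x - 4) - 7))) = -198] divide by the outer 3 ⇒ div: -2*(-3*((x - 4) - 7)) = -66.
Step 3. [-2*(-3*((x - 4) - 7)) = -66] LHS = -2·(…); ÷-2 both sides ⇒ div: -3*((x - 4) - 7) = 33.
Step 4. [-3*((x - 4) - 7) = 33] -3 out front; divide by -3, so div: (x - 4) - 7 = -11.
Step 5. [(x - 4) - 7 = -11] peel the -7: add 7 from each side. So sub: x - 4 = -4.
Step 6. [x - 4 = -4] -4 is outermost — add 4 both sides, so sub: x = 0.

Answer: x ∈ {0}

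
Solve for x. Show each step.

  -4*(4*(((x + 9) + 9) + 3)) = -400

Step 1. [-4*(4*(((x + 9) + 9) + 3)) = -400] -4·(inner) — divide through by -4, so div: 4*(((x + 9) + 9) + 3) = 100.
Step 2. [4*(((x + 9) + 9) + 3) = 100] 4·(inner) — divide through by 4 ⇒ div: ((x + 9) + 9) + 3 = 25.
Step 3. [((x + 9) + 9) + 3 = 25] +3 is outermost — subtract 3 both sides, so sub: (x + 9) + 9 = 22.
Step 4. [(x + 9) + 9 = 22] subtract 9: x sits inside (… + 9) ⇒ sub: x + 9 = 13.
Step 5. [x + 9 = 13] peel the +9: subtract 9 from each side ⇒ sub: x = 4.

Answer: x ∈ {4}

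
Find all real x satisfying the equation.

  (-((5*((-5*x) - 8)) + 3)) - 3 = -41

Step 1. [(-((5*((-5*x) - 8)) + 3)) - 3 = -41] add 3: x sits inside (… - 3) ⇒ sub: -((5*((-5*x) - 8)) + 3) = -38.
Step 2. [-((5*((-5*x) - 8)) + 3) = -38] leading − — multiply by −1, so neg: (5*((-5*x) - 8)) + 3 = 38.
Step 3. [(5*((-5*x) - 8)) + 3 = 38] 3 comes off first (subtract 3). So sub: 5*((-5*x) - 8) = 35.
Step 4. [5*((-5*x) - 8) = 35] leading coefficient 5: divide by 5, so div: (-5*x) - 8 = 7.
Step 5. [(-5*x) - 8 = 7] 8 comes off first (add 8), so sub: -5*x = 15.
Step 6. [-5*x = 15] leading coefficient -5: divide by -5, so div: x = -3.

Answer: x ∈ {-3}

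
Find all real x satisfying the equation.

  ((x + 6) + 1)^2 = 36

Step 1. [((x + 6) + 1)^2 = 36] √ both sides: 36 ≥ 0 gives two branches, so sqrt: (x + 6) + 1 = 6 or -6.
Step 2. [(x + 6) + 1 = 6 or -6] +1 is outermost — subtract 1 both sides. So sub: x + 6 = 5 or -7.
Step 3. [x + 6 = 5 or -7] +6 is outermost — subtract 6 both sides ⇒ sub: x = -1 or -13.

Answer: x ∈ {-13, -1}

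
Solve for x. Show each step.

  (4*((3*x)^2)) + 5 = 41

Step 1. [(4*((3*x)^2)) + 5 = 41] the outer +5 inverts by subtracting 5, so sub: 4*((3*x)^2) = 36.
Step 2. [4*((3*x)^2) = 36] leading coefficient 4: divide by 4 ⇒ div: (3*x)^2 = 9.
Step 3. [(3*x)^2 = 9] LHS squared, RHS 9 ≥ 0: apply √ (±) ⇒ sqrt: 3*x = 3 or -3.
Step 4. [3*x = 3 or -3] 3 out front; divide by 3, so div: x = 1 or -1.

Answer: x ∈ {-1, 1}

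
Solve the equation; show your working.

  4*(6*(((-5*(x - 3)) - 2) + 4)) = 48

Step 1. [4*(6*(((-5*(x - 3)) - 2) + 4)) = 48] 4 out front; divide by 4. So div: 6*(((-5*(x - 3)) - 2) + 4) = 12.
Step 2. [6*(((-5*(x - 3)) - 2) + 4) = 12] 6·(inner) — divide through by 6 ⇒ div: ((-5*(x - 3)) - 2) + 4 = 2.
Step 3. [((-5*(x - 3)) - 2) + 4 = 2] +4 is outermost — subtract 4 both sides, so sub: (-5*(x - 3)) - 2 = -2.
Step 4. [(-5*(x - 3)) - 2 = -2] add 2: x sits inside (… - 2), so sub: -5*(x - 3) = 0.
Step 5. [-5*(x - 3) = 0] -5 out front; divide by -5. So div: x - 3 = 0.
Step 6. [x - 3 = 0] -3 is outermost — add 3 both sides. So sub: x = 3.

Answer: x ∈ {3}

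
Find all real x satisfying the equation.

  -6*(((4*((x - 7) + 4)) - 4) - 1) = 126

Step 1. [-6*(((4*((x - 7) + 4)) - 4) - 1) = 126] LHS = -6·(…); ÷-6 both sides. So div: ((4*((x - 7) + 4)) - 4) - 1 = -21.
Step 2. [((4*((x - 7) + 4)) - 4) - 1 = -21] 1 comes off first (add 1), so sub: (4*((x - 7) + 4)) - 4 = -20.
Step 3. [(4*((x - 7) + 4)) - 4 = -20] common factor 4 (LHS and -20) — divide through ⇒ factor: ((x - 7) + 4) - 1 = -5.
Step 4. [((x - 7) + 4) - 1 = -5] 1 comes off first (add 1) ⇒ sub: (x - 7) + 4 = -4.
Step 5. [(x - 7) + 4 = -4] +4 is outermost — subtract 4 both sides ⇒ sub: x - 7 = -8.
Step 6. [x - 7 = -8] the outer -7 inverts by adding 7 ⇒ sub: x = -1.

Answer: x ∈ {-1}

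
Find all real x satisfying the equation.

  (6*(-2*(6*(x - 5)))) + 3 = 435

Step 1. [(6*(-2*(6*(x - 5)))) + 3 = 435] +3 is outermost — subtract 3 both sides. So sub: 6*(-2*(6*(x - 5))) = 432.
Step 2. [6*(-2*(6*(x - 5))) = 432] 6 out front; divide by 6. So div: -2*(6*(x - 5)) = 72.
Step 3. [-2*(6*(x - 5)) = 72] divide by the outer -2, so div: 6*(x - 5) = -36.
Step 4. [6*(x - 5) = -36] 6 out front; divide by 6, so div: x - 5 = -6.
Step 5. [x - 5 = -6] the outer -5 inverts by adding 5. So sub: x = -1.

Answer: x ∈ {-1}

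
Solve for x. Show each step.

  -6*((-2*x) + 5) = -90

Step 1. [-6*((-2*x) + 5) = -90] -6·(inner) — divide through by -6. So div: (-2*x) + 5 = 15.
Step 2. [(-2*x) + 5 = 15] peel the +5: subtract 5 from each side, so sub: -2*x = 10.
Step 3. [-2*x = 10] LHS = -2·(…); ÷-2 both sides ⇒ div: x = -5.

Answer: x ∈ {-5}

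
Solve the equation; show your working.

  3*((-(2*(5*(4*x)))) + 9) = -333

Step 1. [3*((-(2*(5*(4*x)))) + 9) = -333] LHS = 3·(…); ÷3 both sides. So div: (-(2*(5*(4*x)))) + 9 = -111.
Step 2. [(-(2*(5*(4*x)))) + 9 = -111] subtract 9: x sits inside (… + 9) ⇒ sub: -(2*(5*(4*x))) = -120.
Step 3. [-(2*(5*(4*x))) = -120] flip signs both sides ⇒ neg: 2*(5*(4*x)) = 120.
Step 4. [2*(5*(4*x)) = 120] 2 out front; divide by 2, so div: 5*(4*x) = 60.
Step 5. [5*(4*x) = 60] 5·(inner) — divide through by 5 ⇒ div: 4*x = 12.
Step 6. [4*x = 12] 4 out front; divide by 4, so div: x = 3.

Answer: x ∈ {3}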